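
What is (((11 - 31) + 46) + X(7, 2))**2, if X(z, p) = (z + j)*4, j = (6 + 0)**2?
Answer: 39204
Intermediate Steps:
j = 36 (j = 6**2 = 36)
X(z, p) = 144 + 4*z (X(z, p) = (z + 36)*4 = (36 + z)*4 = 144 + 4*z)
(((11 - 31) + 46) + X(7, 2))**2 = (((11 - 31) + 46) + (144 + 4*7))**2 = ((-20 + 46) + (144 + 28))**2 = (26 + 172)**2 = 198**2 = 39204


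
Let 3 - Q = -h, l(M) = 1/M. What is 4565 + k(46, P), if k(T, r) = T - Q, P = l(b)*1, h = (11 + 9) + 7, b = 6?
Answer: 4581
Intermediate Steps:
l(M) = 1/M
h = 27 (h = 20 + 7 = 27)
Q = 30 (Q = 3 - (-1)*27 = 3 - 1*(-27) = 3 + 27 = 30)
P = ⅙ (P = 1/6 = (⅙)*1 = ⅙ ≈ 0.16667)
k(T, r) = -30 + T (k(T, r) = T - 1*30 = T - 30 = -30 + T)
4565 + k(46, P) = 4565 + (-30 + 46) = 4565 + 16 = 4581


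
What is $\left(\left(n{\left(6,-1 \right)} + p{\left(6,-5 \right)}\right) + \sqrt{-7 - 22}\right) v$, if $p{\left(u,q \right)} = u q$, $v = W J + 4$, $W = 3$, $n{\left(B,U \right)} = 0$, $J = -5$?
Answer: $330 - 11 i \sqrt{29} \approx 330.0 - 59.237 i$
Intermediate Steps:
$v = -11$ ($v = 3 \left(-5\right) + 4 = -15 + 4 = -11$)
$p{\left(u,q \right)} = q u$
$\left(\left(n{\left(6,-1 \right)} + p{\left(6,-5 \right)}\right) + \sqrt{-7 - 22}\right) v = \left(\left(0 - 30\right) + \sqrt{-7 - 22}\right) \left(-11\right) = \left(\left(0 - 30\right) + \sqrt{-29}\right) \left(-11\right) = \left(-30 + i \sqrt{29}\right) \left(-11\right) = 330 - 11 i \sqrt{29}$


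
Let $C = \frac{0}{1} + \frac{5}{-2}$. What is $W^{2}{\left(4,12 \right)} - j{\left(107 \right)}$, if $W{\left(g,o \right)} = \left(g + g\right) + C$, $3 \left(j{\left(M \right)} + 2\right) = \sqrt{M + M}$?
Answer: $\frac{129}{4} - \frac{\sqrt{214}}{3} \approx 27.374$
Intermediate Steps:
$j{\left(M \right)} = -2 + \frac{\sqrt{2} \sqrt{M}}{3}$ ($j{\left(M \right)} = -2 + \frac{\sqrt{M + M}}{3} = -2 + \frac{\sqrt{2 M}}{3} = -2 + \frac{\sqrt{2} \sqrt{M}}{3}$)
$C = - \frac{5}{2}$ ($C = 0 \cdot 1 + 5 \left(- \frac{1}{2}\right) = 0 - \frac{5}{2} = - \frac{5}{2} \approx -2.5$)
$W{\left(g,o \right)} = - \frac{5}{2} + 2 g$ ($W{\left(g,o \right)} = \left(g + g\right) - \frac{5}{2} = 2 g - \frac{5}{2} = - \frac{5}{2} + 2 g$)
$W^{2}{\left(4,12 \right)} - j{\left(107 \right)} = \left(- \frac{5}{2} + 2 \cdot 4\right)^{2} - \left(-2 + \frac{\sqrt{2} \sqrt{107}}{3}\right) = \left(- \frac{5}{2} + 8\right)^{2} - \left(-2 + \frac{\sqrt{214}}{3}\right) = \left(\frac{11}{2}\right)^{2} + \left(2 - \frac{\sqrt{214}}{3}\right) = \frac{121}{4} + \left(2 - \frac{\sqrt{214}}{3}\right) = \frac{129}{4} - \frac{\sqrt{214}}{3}$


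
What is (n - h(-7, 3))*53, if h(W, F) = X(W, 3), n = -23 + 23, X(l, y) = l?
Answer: 371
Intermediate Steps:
n = 0
h(W, F) = W
(n - h(-7, 3))*53 = (0 - 1*(-7))*53 = (0 + 7)*53 = 7*53 = 371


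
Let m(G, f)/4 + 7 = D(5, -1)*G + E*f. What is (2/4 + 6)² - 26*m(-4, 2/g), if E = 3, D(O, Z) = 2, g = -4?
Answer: 7033/4 ≈ 1758.3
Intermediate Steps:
m(G, f) = -28 + 8*G + 12*f (m(G, f) = -28 + 4*(2*G + 3*f) = -28 + (8*G + 12*f) = -28 + 8*G + 12*f)
(2/4 + 6)² - 26*m(-4, 2/g) = (2/4 + 6)² - 26*(-28 + 8*(-4) + 12*(2/(-4))) = (2*(¼) + 6)² - 26*(-28 - 32 + 12*(2*(-¼))) = (½ + 6)² - 26*(-28 - 32 + 12*(-½)) = (13/2)² - 26*(-28 - 32 - 6) = 169/4 - 26*(-66) = 169/4 + 1716 = 7033/4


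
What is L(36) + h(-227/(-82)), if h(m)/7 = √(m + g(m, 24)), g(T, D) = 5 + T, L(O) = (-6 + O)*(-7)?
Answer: -210 + 84*√123/41 ≈ -187.28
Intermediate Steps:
L(O) = 42 - 7*O
h(m) = 7*√(5 + 2*m) (h(m) = 7*√(m + (5 + m)) = 7*√(5 + 2*m))
L(36) + h(-227/(-82)) = (42 - 7*36) + 7*√(5 + 2*(-227/(-82))) = (42 - 252) + 7*√(5 + 2*(-227*(-1/82))) = -210 + 7*√(5 + 2*(227/82)) = -210 + 7*√(5 + 227/41) = -210 + 7*√(432/41) = -210 + 7*(12*√123/41) = -210 + 84*√123/41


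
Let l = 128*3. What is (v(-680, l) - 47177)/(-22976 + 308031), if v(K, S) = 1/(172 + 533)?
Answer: -33259784/200963775 ≈ -0.16550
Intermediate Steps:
l = 384
v(K, S) = 1/705
(v(-680, l) - 47177)/(-22976 + 308031) = (1/705 - 47177)/(-22976 + 308031) = -33259784/705/285055 = -33259784/705*1/285055 = -33259784/200963775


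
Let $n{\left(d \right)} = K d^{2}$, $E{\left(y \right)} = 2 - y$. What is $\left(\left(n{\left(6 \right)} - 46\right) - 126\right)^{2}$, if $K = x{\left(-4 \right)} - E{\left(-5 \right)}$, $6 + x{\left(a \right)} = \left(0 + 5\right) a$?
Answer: $1849600$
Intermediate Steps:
$x{\left(a \right)} = -6 + 5 a$ ($x{\left(a \right)} = -6 + \left(0 + 5\right) a = -6 + 5 a$)
$K = -33$ ($K = \left(-6 + 5 \left(-4\right)\right) - \left(2 - -5\right) = \left(-6 - 20\right) - \left(2 + 5\right) = -26 - 7 = -33$)
$n{\left(d \right)} = - 33 d^{2}$
$\left(\left(n{\left(6 \right)} - 46\right) - 126\right)^{2} = \left(\left(- 33 \cdot 6^{2} - 46\right) - 126\right)^{2} = \left(\left(\left(-33\right) 36 - 46\right) - 126\right)^{2} = \left(\left(-1188 - 46\right) - 126\right)^{2} = \left(-1234 - 126\right)^{2} = \left(-1360\right)^{2} = 1849600$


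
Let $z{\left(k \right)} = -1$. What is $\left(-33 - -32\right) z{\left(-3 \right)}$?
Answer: $1$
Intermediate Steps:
$\left(-33 - -32\right) z{\left(-3 \right)} = \left(-33 - -32\right) \left(-1\right) = \left(-33 + 32\right) \left(-1\right) = \left(-1\right) \left(-1\right) = 1$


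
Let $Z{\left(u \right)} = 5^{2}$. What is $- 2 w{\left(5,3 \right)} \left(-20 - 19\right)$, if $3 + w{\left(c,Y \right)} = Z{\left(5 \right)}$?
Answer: $1716$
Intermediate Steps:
$Z{\left(u \right)} = 25$
$w{\left(c,Y \right)} = 22$ ($w{\left(c,Y \right)} = -3 + 25 = 22$)
$- 2 w{\left(5,3 \right)} \left(-20 - 19\right) = \left(-2\right) 22 \left(-20 - 19\right) = - 44 \left(-20 - 19\right) = \left(-44\right) \left(-39\right) = 1716$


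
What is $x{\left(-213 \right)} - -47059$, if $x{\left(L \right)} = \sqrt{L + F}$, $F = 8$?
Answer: $47059 + i \sqrt{205} \approx 47059.0 + 14.318 i$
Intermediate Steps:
$x{\left(L \right)} = \sqrt{8 + L}$ ($x{\left(L \right)} = \sqrt{L + 8} = \sqrt{8 + L}$)
$x{\left(-213 \right)} - -47059 = \sqrt{8 - 213} - -47059 = \sqrt{-205} + 47059 = i \sqrt{205} + 47059 = 47059 + i \sqrt{205}$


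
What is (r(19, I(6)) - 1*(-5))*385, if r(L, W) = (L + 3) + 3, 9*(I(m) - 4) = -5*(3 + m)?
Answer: 11550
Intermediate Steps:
I(m) = 7/3 - 5*m/9 (I(m) = 4 + (-5*(3 + m))/9 = 4 + (-15 - 5*m)/9 = 4 + (-5/3 - 5*m/9) = 7/3 - 5*m/9)
r(L, W) = 6 + L (r(L, W) = (3 + L) + 3 = 6 + L)
(r(19, I(6)) - 1*(-5))*385 = ((6 + 19) - 1*(-5))*385 = (25 + 5)*385 = 30*385 = 11550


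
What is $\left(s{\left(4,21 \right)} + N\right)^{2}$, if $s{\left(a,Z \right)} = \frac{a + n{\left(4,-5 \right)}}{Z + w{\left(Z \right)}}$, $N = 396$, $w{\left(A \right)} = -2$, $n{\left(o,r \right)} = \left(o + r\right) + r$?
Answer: $\frac{56580484}{361} \approx 1.5673 \cdot 10^{5}$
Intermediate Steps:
$n{\left(o,r \right)} = o + 2 r$
$s{\left(a,Z \right)} = \frac{-6 + a}{-2 + Z}$ ($s{\left(a,Z \right)} = \frac{a + \left(4 + 2 \left(-5\right)\right)}{Z - 2} = \frac{a + \left(4 - 10\right)}{-2 + Z} = \frac{a - 6}{-2 + Z} = \frac{-6 + a}{-2 + Z}$)
$\left(s{\left(4,21 \right)} + N\right)^{2} = \left(\frac{-6 + 4}{-2 + 21} + 396\right)^{2} = \left(\frac{1}{19} \left(-2\right) + 396\right)^{2} = \left(- \frac{2}{19} + 396\right)^{2} = \left(\frac{7522}{19}\right)^{2} = \frac{56580484}{361}$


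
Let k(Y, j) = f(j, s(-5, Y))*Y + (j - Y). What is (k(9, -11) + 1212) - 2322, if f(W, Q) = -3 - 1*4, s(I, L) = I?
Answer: -1193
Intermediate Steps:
f(W, Q) = -7 (f(W, Q) = -3 - 4 = -7)
k(Y, j) = j - 8*Y (k(Y, j) = -7*Y + (j - Y) = j - 8*Y)
(k(9, -11) + 1212) - 2322 = ((-11 - 8*9) + 1212) - 2322 = ((-11 - 72) + 1212) - 2322 = (-83 + 1212) - 2322 = 1129 - 2322 = -1193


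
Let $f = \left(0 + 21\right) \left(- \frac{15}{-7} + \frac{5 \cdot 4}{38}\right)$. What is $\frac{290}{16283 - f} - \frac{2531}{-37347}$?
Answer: $\frac{493059821}{5757264132} \approx 0.085641$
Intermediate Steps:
$f = \frac{1065}{19}$ ($f = 21 \left(\left(-15\right) \left(- \frac{1}{7}\right) + 20 \cdot \frac{1}{38}\right) = 21 \left(\frac{15}{7} + \frac{10}{19}\right) = 21 \cdot \frac{355}{133} = \frac{1065}{19} \approx 56.053$)
$\frac{290}{16283 - f} - \frac{2531}{-37347} = \frac{290}{16283 - \frac{1065}{19}} - \frac{2531}{-37347} = \frac{290}{16283 - \frac{1065}{19}} - - \frac{2531}{37347} = \frac{290}{\frac{308312}{19}} + \frac{2531}{37347} = 290 \cdot \frac{19}{308312} + \frac{2531}{37347} = \frac{2755}{154156} + \frac{2531}{37347} = \frac{493059821}{5757264132}$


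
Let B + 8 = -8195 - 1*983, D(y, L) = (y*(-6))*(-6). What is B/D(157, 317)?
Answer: -1531/942 ≈ -1.6253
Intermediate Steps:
D(y, L) = 36*y (D(y, L) = -6*y*(-6) = 36*y)
B = -9186 (B = -8 + (-8195 - 1*983) = -8 + (-8195 - 983) = -8 - 9178 = -9186)
B/D(157, 317) = -9186/(36*157) = -9186/5652 = -9186*1/5652 = -1531/942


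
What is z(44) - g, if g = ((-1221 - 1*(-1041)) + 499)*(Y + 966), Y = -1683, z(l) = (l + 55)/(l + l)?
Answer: 1829793/8 ≈ 2.2872e+5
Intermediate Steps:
z(l) = (55 + l)/(2*l) (z(l) = (55 + l)/((2*l)) = (55 + l)*(1/(2*l)) = (55 + l)/(2*l))
g = -228723 (g = ((-1221 - 1*(-1041)) + 499)*(-1683 + 966) = ((-1221 + 1041) + 499)*(-717) = (-180 + 499)*(-717) = 319*(-717) = -228723)
z(44) - g = (1/2)*(55 + 44)/44 - 1*(-228723) = (1/2)*(1/44)*99 + 228723 = 9/8 + 228723 = 1829793/8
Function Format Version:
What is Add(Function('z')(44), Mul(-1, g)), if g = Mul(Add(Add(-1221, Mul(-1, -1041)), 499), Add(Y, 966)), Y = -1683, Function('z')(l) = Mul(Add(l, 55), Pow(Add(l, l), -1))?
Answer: Rational(1829793, 8) ≈ 2.2872e+5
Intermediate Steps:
Function('z')(l) = Mul(Rational(1, 2), Pow(l, -1), Add(55, l)) (Function('z')(l) = Mul(Add(55, l), Pow(Mul(2, l), -1)) = Mul(Add(55, l), Mul(Rational(1, 2), Pow(l, -1))) = Mul(Rational(1, 2), Pow(l, -1), Add(55, l)))
g = -228723 (g = Mul(Add(Add(-1221, Mul(-1, -1041)), 499), Add(-1683, 966)) = Mul(Add(Add(-1221, 1041), 499), -717) = Mul(Add(-180, 499), -717) = Mul(319, -717) = -228723)
Add(Function('z')(44), Mul(-1, g)) = Add(Mul(Rational(1, 2), Pow(44, -1), Add(55, 44)), Mul(-1, -228723)) = Add(Mul(Rational(1, 2), Rational(1, 44), 99), 228723) = Add(Rational(9, 8), 228723) = Rational(1829793, 8)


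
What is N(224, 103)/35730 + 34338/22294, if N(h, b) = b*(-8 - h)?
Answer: 173539829/199141155 ≈ 0.87144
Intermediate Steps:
N(224, 103)/35730 + 34338/22294 = -1*103*(8 + 224)/35730 + 34338/22294 = -1*103*232*(1/35730) + 34338*(1/22294) = -23896*1/35730 + 17169/11147 = -11948/17865 + 17169/11147 = 173539829/199141155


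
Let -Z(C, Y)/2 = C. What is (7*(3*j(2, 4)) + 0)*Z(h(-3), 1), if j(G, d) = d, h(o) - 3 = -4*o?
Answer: -2520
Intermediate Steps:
h(o) = 3 - 4*o
Z(C, Y) = -2*C
(7*(3*j(2, 4)) + 0)*Z(h(-3), 1) = (7*(3*4) + 0)*(-2*(3 - 4*(-3))) = (7*12 + 0)*(-2*(3 + 12)) = (84 + 0)*(-2*15) = 84*(-30) = -2520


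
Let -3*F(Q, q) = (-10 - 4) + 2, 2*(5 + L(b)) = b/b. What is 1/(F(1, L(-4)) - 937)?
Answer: -1/933 ≈ -0.0010718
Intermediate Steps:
L(b) = -9/2 (L(b) = -5 + (b/b)/2 = -5 + (½)*1 = -5 + ½ = -9/2)
F(Q, q) = 4 (F(Q, q) = -((-10 - 4) + 2)/3 = -(-14 + 2)/3 = -⅓*(-12) = 4)
1/(F(1, L(-4)) - 937) = 1/(4 - 937) = 1/(-933) = -1/933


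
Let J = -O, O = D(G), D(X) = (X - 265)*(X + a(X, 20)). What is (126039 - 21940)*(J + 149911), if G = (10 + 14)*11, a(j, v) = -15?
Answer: 15631505840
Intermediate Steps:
G = 264 (G = 24*11 = 264)
D(X) = (-265 + X)*(-15 + X) (D(X) = (X - 265)*(X - 15) = (-265 + X)*(-15 + X))
O = -249 (O = 3975 + 264² - 280*264 = 3975 + 69696 - 73920 = -249)
J = 249 (J = -1*(-249) = 249)
(126039 - 21940)*(J + 149911) = (126039 - 21940)*(249 + 149911) = 104099*150160 = 15631505840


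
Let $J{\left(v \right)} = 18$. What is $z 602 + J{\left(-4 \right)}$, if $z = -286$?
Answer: $-172154$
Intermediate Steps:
$z 602 + J{\left(-4 \right)} = \left(-286\right) 602 + 18 = -172172 + 18 = -172154$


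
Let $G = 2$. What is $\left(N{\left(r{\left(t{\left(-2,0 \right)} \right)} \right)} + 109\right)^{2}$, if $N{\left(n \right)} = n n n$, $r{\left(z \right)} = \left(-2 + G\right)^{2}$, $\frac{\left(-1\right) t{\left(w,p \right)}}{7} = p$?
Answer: $11881$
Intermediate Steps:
$t{\left(w,p \right)} = - 7 p$
$r{\left(z \right)} = 0$ ($r{\left(z \right)} = \left(-2 + 2\right)^{2} = 0^{2} = 0$)
$N{\left(n \right)} = n^{3}$ ($N{\left(n \right)} = n^{2} n = n^{3}$)
$\left(N{\left(r{\left(t{\left(-2,0 \right)} \right)} \right)} + 109\right)^{2} = \left(0^{3} + 109\right)^{2} = \left(0 + 109\right)^{2} = 109^{2} = 11881$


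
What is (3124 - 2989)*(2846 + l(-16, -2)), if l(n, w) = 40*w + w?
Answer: 373140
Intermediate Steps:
l(n, w) = 41*w
(3124 - 2989)*(2846 + l(-16, -2)) = (3124 - 2989)*(2846 + 41*(-2)) = 135*(2846 - 82) = 135*2764 = 373140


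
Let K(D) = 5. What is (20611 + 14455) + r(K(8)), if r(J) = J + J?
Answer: 35076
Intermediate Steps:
r(J) = 2*J
(20611 + 14455) + r(K(8)) = (20611 + 14455) + 2*5 = 35066 + 10 = 35076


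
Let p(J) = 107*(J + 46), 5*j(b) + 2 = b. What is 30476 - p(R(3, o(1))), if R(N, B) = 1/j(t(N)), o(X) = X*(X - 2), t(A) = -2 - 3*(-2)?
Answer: 50573/2 ≈ 25287.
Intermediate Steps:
t(A) = 4 (t(A) = -2 + 6 = 4)
j(b) = -⅖ + b/5
o(X) = X*(-2 + X)
R(N, B) = 5/2 (R(N, B) = 1/(-⅖ + (⅕)*4) = 1/(-⅖ + ⅘) = 1/(⅖) = 5/2)
p(J) = 4922 + 107*J (p(J) = 107*(46 + J) = 4922 + 107*J)
30476 - p(R(3, o(1))) = 30476 - (4922 + 107*(5/2)) = 30476 - (4922 + 535/2) = 30476 - 1*10379/2 = 30476 - 10379/2 = 50573/2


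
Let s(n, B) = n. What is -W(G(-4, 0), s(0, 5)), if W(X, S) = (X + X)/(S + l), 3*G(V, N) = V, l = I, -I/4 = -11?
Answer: 2/33 ≈ 0.060606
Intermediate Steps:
I = 44 (I = -4*(-11) = 44)
l = 44
G(V, N) = V/3
W(X, S) = 2*X/(44 + S) (W(X, S) = (X + X)/(S + 44) = (2*X)/(44 + S) = 2*X/(44 + S))
-W(G(-4, 0), s(0, 5)) = -2*(⅓)*(-4)/(44 + 0) = -2*(-4)/(3*44) = -1*(-2/33) = 2/33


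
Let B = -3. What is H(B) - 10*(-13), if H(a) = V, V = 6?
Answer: 136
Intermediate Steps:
H(a) = 6
H(B) - 10*(-13) = 6 - 10*(-13) = 6 + 130 = 136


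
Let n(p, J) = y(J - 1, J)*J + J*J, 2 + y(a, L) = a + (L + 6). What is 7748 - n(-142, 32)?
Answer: 4580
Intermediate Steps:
y(a, L) = 4 + L + a (y(a, L) = -2 + (a + (L + 6)) = -2 + (a + (6 + L)) = -2 + (6 + L + a) = 4 + L + a)
n(p, J) = J² + J*(3 + 2*J) (n(p, J) = (4 + J + (J - 1))*J + J*J = (4 + J + (-1 + J))*J + J² = (3 + 2*J)*J + J² = J*(3 + 2*J) + J² = J² + J*(3 + 2*J))
7748 - n(-142, 32) = 7748 - 3*32*(1 + 32) = 7748 - 3*32*33 = 7748 - 1*3168 = 7748 - 3168 = 4580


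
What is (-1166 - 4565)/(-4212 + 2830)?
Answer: 5731/1382 ≈ 4.1469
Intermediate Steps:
(-1166 - 4565)/(-4212 + 2830) = -5731/(-1382) = -5731*(-1/1382) = 5731/1382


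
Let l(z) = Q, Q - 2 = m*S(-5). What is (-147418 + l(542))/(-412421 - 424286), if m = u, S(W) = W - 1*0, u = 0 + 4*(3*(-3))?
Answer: 147236/836707 ≈ 0.17597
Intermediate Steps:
u = -36 (u = 0 + 4*(-9) = 0 - 36 = -36)
S(W) = W (S(W) = W + 0 = W)
m = -36
Q = 182 (Q = 2 - 36*(-5) = 2 + 180 = 182)
l(z) = 182
(-147418 + l(542))/(-412421 - 424286) = (-147418 + 182)/(-412421 - 424286) = -147236/(-836707) = -147236*(-1/836707) = 147236/836707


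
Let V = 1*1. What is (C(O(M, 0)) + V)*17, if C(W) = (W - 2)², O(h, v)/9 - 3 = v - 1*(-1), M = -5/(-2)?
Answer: 19669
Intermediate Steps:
M = 5/2 (M = -5*(-½) = 5/2 ≈ 2.5000)
O(h, v) = 36 + 9*v (O(h, v) = 27 + 9*(v - 1*(-1)) = 27 + 9*(v + 1) = 27 + 9*(1 + v) = 27 + (9 + 9*v) = 36 + 9*v)
V = 1
C(W) = (-2 + W)²
(C(O(M, 0)) + V)*17 = ((-2 + (36 + 9*0))² + 1)*17 = ((-2 + (36 + 0))² + 1)*17 = ((-2 + 36)² + 1)*17 = (34² + 1)*17 = (1156 + 1)*17 = 1157*17 = 19669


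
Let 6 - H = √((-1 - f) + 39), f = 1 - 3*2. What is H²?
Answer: (6 - √43)² ≈ 0.31074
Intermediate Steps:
f = -5 (f = 1 - 6 = -5)
H = 6 - √43 (H = 6 - √((-1 - 1*(-5)) + 39) = 6 - √((-1 + 5) + 39) = 6 - √(4 + 39) = 6 - √43 ≈ -0.55744)
H² = (6 - √43)²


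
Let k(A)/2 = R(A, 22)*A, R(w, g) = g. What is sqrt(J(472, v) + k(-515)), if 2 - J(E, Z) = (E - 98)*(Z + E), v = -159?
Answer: 2*I*sqrt(34930) ≈ 373.79*I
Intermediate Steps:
k(A) = 44*A (k(A) = 2*(22*A) = 44*A)
J(E, Z) = 2 - (-98 + E)*(E + Z) (J(E, Z) = 2 - (E - 98)*(Z + E) = 2 - (-98 + E)*(E + Z))
sqrt(J(472, v) + k(-515)) = sqrt((2 - 1*472**2 + 98*472 + 98*(-159) - 1*472*(-159)) + 44*(-515)) = sqrt((2 - 1*222784 + 46256 - 15582 + 75048) - 22660) = sqrt((2 - 222784 + 46256 - 15582 + 75048) - 22660) = sqrt(-117060 - 22660) = sqrt(-139720) = 2*I*sqrt(34930)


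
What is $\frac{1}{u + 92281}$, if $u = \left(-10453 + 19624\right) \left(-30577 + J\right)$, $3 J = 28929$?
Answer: $- \frac{1}{191893433} \approx -5.2112 \cdot 10^{-9}$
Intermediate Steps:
$J = 9643$ ($J = \frac{1}{3} \cdot 28929 = 9643$)
$u = -191985714$ ($u = \left(-10453 + 19624\right) \left(-30577 + 9643\right) = 9171 \left(-20934\right) = -191985714$)
$\frac{1}{u + 92281} = \frac{1}{-191985714 + 92281} = \frac{1}{-191893433} = - \frac{1}{191893433}$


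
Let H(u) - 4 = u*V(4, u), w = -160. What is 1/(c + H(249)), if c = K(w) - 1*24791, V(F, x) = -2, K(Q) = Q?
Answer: -1/25445 ≈ -3.9300e-5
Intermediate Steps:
H(u) = 4 - 2*u (H(u) = 4 + u*(-2) = 4 - 2*u)
c = -24951 (c = -160 - 1*24791 = -160 - 24791 = -24951)
1/(c + H(249)) = 1/(-24951 + (4 - 2*249)) = 1/(-24951 + (4 - 498)) = 1/(-24951 - 494) = 1/(-25445) = -1/25445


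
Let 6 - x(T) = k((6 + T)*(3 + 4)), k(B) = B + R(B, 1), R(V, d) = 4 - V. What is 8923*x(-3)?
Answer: 17846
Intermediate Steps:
k(B) = 4 (k(B) = B + (4 - B) = 4)
x(T) = 2 (x(T) = 6 - 1*4 = 6 - 4 = 2)
8923*x(-3) = 8923*2 = 17846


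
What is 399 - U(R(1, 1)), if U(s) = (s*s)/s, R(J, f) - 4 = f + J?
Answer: 393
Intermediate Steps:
R(J, f) = 4 + J + f (R(J, f) = 4 + (f + J) = 4 + (J + f) = 4 + J + f)
U(s) = s (U(s) = s²/s = s)
399 - U(R(1, 1)) = 399 - (4 + 1 + 1) = 399 - 1*6 = 399 - 6 = 393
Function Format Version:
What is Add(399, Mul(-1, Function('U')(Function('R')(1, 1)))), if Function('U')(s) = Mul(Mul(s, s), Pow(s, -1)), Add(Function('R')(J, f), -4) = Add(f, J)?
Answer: 393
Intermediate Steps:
Function('R')(J, f) = Add(4, J, f) (Function('R')(J, f) = Add(4, Add(f, J)) = Add(4, Add(J, f)) = Add(4, J, f))
Function('U')(s) = s (Function('U')(s) = Mul(Pow(s, 2), Pow(s, -1)) = s)
Add(399, Mul(-1, Function('U')(Function('R')(1, 1)))) = Add(399, Mul(-1, Add(4, 1, 1))) = Add(399, Mul(-1, 6)) = Add(399, -6) = 393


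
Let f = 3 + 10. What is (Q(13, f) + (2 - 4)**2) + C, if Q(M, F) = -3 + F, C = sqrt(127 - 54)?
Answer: 14 + sqrt(73) ≈ 22.544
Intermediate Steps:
f = 13
C = sqrt(73) ≈ 8.5440
(Q(13, f) + (2 - 4)**2) + C = ((-3 + 13) + (2 - 4)**2) + sqrt(73) = (10 + (-2)**2) + sqrt(73) = (10 + 4) + sqrt(73) = 14 + sqrt(73)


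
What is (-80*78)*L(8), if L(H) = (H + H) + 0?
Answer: -99840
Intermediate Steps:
L(H) = 2*H (L(H) = 2*H + 0 = 2*H)
(-80*78)*L(8) = (-80*78)*(2*8) = -6240*16 = -99840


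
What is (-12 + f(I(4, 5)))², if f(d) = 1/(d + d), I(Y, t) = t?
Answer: 14161/100 ≈ 141.61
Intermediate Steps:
f(d) = 1/(2*d)
(-12 + f(I(4, 5)))² = (-12 + (½)/5)² = (-12 + (½)*(⅕))² = (-12 + ⅒)² = (-119/10)² = 14161/100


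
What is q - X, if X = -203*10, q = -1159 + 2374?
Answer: 3245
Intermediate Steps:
q = 1215
X = -2030
q - X = 1215 - 1*(-2030) = 1215 + 2030 = 3245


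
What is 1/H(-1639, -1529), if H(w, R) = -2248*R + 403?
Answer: 1/3437595 ≈ 2.9090e-7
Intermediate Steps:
H(w, R) = 403 - 2248*R
1/H(-1639, -1529) = 1/(403 - 2248*(-1529)) = 1/(403 + 3437192) = 1/3437595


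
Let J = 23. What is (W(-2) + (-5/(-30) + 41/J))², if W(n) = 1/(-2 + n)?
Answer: 219961/76176 ≈ 2.8875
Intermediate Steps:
(W(-2) + (-5/(-30) + 41/J))² = (1/(-2 - 2) + (-5/(-30) + 41/23))² = (1/(-4) + (-5*(-1/30) + 41*(1/23)))² = (-¼ + (⅙ + 41/23))² = (-¼ + 269/138)² = (469/276)² = 219961/76176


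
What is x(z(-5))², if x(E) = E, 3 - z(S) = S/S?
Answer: 4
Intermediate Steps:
z(S) = 2 (z(S) = 3 - S/S = 3 - 1*1 = 3 - 1 = 2)
x(z(-5))² = 2² = 4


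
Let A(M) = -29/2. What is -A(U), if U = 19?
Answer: 29/2 ≈ 14.500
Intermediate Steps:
A(M) = -29/2 (A(M) = -29*1/2 = -29/2)
-A(U) = -1*(-29/2) = 29/2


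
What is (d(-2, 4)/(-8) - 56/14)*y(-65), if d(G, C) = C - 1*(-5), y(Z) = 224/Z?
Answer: 1148/65 ≈ 17.662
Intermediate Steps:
d(G, C) = 5 + C (d(G, C) = C + 5 = 5 + C)
(d(-2, 4)/(-8) - 56/14)*y(-65) = ((5 + 4)/(-8) - 56/14)*(224/(-65)) = (9*(-⅛) - 56*1/14)*(224*(-1/65)) = (-9/8 - 4)*(-224/65) = -41/8*(-224/65) = 1148/65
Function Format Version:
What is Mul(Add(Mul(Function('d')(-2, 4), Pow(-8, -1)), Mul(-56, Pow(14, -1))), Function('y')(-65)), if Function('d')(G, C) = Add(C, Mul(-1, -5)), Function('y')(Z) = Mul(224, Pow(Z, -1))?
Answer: Rational(1148, 65) ≈ 17.662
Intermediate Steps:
Function('d')(G, C) = Add(5, C) (Function('d')(G, C) = Add(C, 5) = Add(5, C))
Mul(Add(Mul(Function('d')(-2, 4), Pow(-8, -1)), Mul(-56, Pow(14, -1))), Function('y')(-65)) = Mul(Add(Mul(Add(5, 4), Pow(-8, -1)), Mul(-56, Pow(14, -1))), Mul(224, Pow(-65, -1))) = Mul(Add(Mul(9, Rational(-1, 8)), Mul(-56, Rational(1, 14))), Mul(224, Rational(-1, 65))) = Mul(Add(Rational(-9, 8), -4), Rational(-224, 65)) = Mul(Rational(-41, 8), Rational(-224, 65)) = Rational(1148, 65)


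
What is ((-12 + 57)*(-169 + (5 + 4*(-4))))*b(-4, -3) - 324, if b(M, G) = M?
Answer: 32076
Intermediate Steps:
((-12 + 57)*(-169 + (5 + 4*(-4))))*b(-4, -3) - 324 = ((-12 + 57)*(-169 + (5 + 4*(-4))))*(-4) - 324 = (45*(-169 + (5 - 16)))*(-4) - 324 = (45*(-169 - 11))*(-4) - 324 = (45*(-180))*(-4) - 324 = -8100*(-4) - 324 = 32400 - 324 = 32076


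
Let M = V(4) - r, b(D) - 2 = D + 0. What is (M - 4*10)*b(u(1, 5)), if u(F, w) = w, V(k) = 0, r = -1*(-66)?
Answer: -742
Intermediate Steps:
r = 66
b(D) = 2 + D (b(D) = 2 + (D + 0) = 2 + D)
M = -66 (M = 0 - 1*66 = 0 - 66 = -66)
(M - 4*10)*b(u(1, 5)) = (-66 - 4*10)*(2 + 5) = (-66 - 40)*7 = -106*7 = -742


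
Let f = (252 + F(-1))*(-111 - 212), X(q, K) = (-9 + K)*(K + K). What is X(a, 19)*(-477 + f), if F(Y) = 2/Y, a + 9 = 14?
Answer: -30866260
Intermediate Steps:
a = 5 (a = -9 + 14 = 5)
X(q, K) = 2*K*(-9 + K) (X(q, K) = (-9 + K)*(2*K) = 2*K*(-9 + K))
f = -80750 (f = (252 + 2/(-1))*(-111 - 212) = (252 + 2*(-1))*(-323) = (252 - 2)*(-323) = 250*(-323) = -80750)
X(a, 19)*(-477 + f) = (2*19*(-9 + 19))*(-477 - 80750) = (2*19*10)*(-81227) = 380*(-81227) = -30866260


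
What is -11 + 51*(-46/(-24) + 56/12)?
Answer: 1299/4 ≈ 324.75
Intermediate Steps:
-11 + 51*(-46/(-24) + 56/12) = -11 + 51*(-46*(-1/24) + 56*(1/12)) = -11 + 51*(23/12 + 14/3) = -11 + 51*(79/12) = -11 + 1343/4 = 1299/4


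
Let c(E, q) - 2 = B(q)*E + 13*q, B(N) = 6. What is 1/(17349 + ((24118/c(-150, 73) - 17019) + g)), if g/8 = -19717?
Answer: -51/8003588 ≈ -6.3721e-6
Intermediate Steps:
g = -157736 (g = 8*(-19717) = -157736)
c(E, q) = 2 + 6*E + 13*q (c(E, q) = 2 + (6*E + 13*q) = 2 + 6*E + 13*q)
1/(17349 + ((24118/c(-150, 73) - 17019) + g)) = 1/(17349 + ((24118/(2 + 6*(-150) + 13*73) - 17019) - 157736)) = 1/(17349 + ((24118/(2 - 900 + 949) - 17019) - 157736)) = 1/(17349 + ((24118/51 - 17019) - 157736)) = 1/(17349 + (-843851/51 - 157736)) = 1/(17349 - 8888387/51) = 1/(-8003588/51) = -51/8003588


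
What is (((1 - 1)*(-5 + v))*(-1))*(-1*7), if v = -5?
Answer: 0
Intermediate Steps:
(((1 - 1)*(-5 + v))*(-1))*(-1*7) = (((1 - 1)*(-5 - 5))*(-1))*(-1*7) = ((0*(-10))*(-1))*(-7) = (0*(-1))*(-7) = 0*(-7) = 0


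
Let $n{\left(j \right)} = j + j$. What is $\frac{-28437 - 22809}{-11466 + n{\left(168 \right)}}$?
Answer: $\frac{8541}{1855} \approx 4.6043$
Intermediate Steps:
$n{\left(j \right)} = 2 j$
$\frac{-28437 - 22809}{-11466 + n{\left(168 \right)}} = \frac{-28437 - 22809}{-11466 + 2 \cdot 168} = - \frac{51246}{-11466 + 336} = - \frac{51246}{-11130} = \left(-51246\right) \left(- \frac{1}{11130}\right) = \frac{8541}{1855}$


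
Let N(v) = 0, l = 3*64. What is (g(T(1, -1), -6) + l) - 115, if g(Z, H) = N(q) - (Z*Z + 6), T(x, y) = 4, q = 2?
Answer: 55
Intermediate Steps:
l = 192
g(Z, H) = -6 - Z**2 (g(Z, H) = 0 - (Z*Z + 6) = 0 - (Z**2 + 6) = 0 - (6 + Z**2) = 0 + (-6 - Z**2) = -6 - Z**2)
(g(T(1, -1), -6) + l) - 115 = ((-6 - 1*4**2) + 192) - 115 = ((-6 - 1*16) + 192) - 115 = ((-6 - 16) + 192) - 115 = (-22 + 192) - 115 = 170 - 115 = 55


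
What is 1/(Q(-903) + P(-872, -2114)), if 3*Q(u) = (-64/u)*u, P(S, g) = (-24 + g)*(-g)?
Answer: -3/13559260 ≈ -2.2125e-7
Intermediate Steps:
P(S, g) = -g*(-24 + g)
Q(u) = -64/3 (Q(u) = ((-64/u)*u)/3 = (1/3)*(-64) = -64/3)
1/(Q(-903) + P(-872, -2114)) = 1/(-64/3 - 2114*(24 - 1*(-2114))) = 1/(-64/3 - 2114*(24 + 2114)) = 1/(-64/3 - 2114*2138) = 1/(-64/3 - 4519732) = 1/(-13559260/3) = -3/13559260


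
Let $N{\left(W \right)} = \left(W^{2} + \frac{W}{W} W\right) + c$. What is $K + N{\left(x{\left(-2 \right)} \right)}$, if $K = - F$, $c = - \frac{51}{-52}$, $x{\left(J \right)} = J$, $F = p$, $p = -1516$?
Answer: $\frac{78987}{52} \approx 1519.0$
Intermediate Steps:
$F = -1516$
$c = \frac{51}{52}$ ($c = \left(-51\right) \left(- \frac{1}{52}\right) = \frac{51}{52} \approx 0.98077$)
$K = 1516$ ($K = \left(-1\right) \left(-1516\right) = 1516$)
$N{\left(W \right)} = \frac{51}{52} + W + W^{2}$ ($N{\left(W \right)} = \left(W^{2} + \frac{W}{W} W\right) + \frac{51}{52} = \left(W^{2} + 1 W\right) + \frac{51}{52} = \left(W^{2} + W\right) + \frac{51}{52} = \left(W + W^{2}\right) + \frac{51}{52} = \frac{51}{52} + W + W^{2}$)
$K + N{\left(x{\left(-2 \right)} \right)} = 1516 + \left(\frac{51}{52} - 2 + \left(-2\right)^{2}\right) = 1516 + \left(\frac{51}{52} - 2 + 4\right) = 1516 + \frac{155}{52} = \frac{78987}{52}$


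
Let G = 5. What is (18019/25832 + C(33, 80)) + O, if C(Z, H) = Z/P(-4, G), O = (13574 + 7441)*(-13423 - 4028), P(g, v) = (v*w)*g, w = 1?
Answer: -47367204050419/129160 ≈ -3.6673e+8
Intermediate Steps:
P(g, v) = g*v (P(g, v) = (v*1)*g = v*g = g*v)
O = -366732765 (O = 21015*(-17451) = -366732765)
C(Z, H) = -Z/20 (C(Z, H) = Z/((-4*5)) = Z/(-20) = Z*(-1/20) = -Z/20)
(18019/25832 + C(33, 80)) + O = (18019/25832 - 1/20*33) - 366732765 = (18019*(1/25832) - 33/20) - 366732765 = (18019/25832 - 33/20) - 366732765 = -123019/129160 - 366732765 = -47367204050419/129160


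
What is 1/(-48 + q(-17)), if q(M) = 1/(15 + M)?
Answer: -2/97 ≈ -0.020619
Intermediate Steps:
1/(-48 + q(-17)) = 1/(-48 + 1/(15 - 17)) = 1/(-48 + 1/(-2)) = 1/(-48 - ½) = 1/(-97/2) = -2/97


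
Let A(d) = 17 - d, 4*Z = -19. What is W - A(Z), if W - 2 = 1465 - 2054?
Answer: -2435/4 ≈ -608.75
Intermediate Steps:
Z = -19/4 (Z = (¼)*(-19) = -19/4 ≈ -4.7500)
W = -587 (W = 2 + (1465 - 2054) = 2 - 589 = -587)
W - A(Z) = -587 - (17 - 1*(-19/4)) = -587 - (17 + 19/4) = -587 - 1*87/4 = -587 - 87/4 = -2435/4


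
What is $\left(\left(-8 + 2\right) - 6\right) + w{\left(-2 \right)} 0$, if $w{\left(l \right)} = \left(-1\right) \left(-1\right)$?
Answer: $-12$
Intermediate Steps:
$w{\left(l \right)} = 1$
$\left(\left(-8 + 2\right) - 6\right) + w{\left(-2 \right)} 0 = \left(\left(-8 + 2\right) - 6\right) + 1 \cdot 0 = \left(-6 - 6\right) + 0 = -12 + 0 = -12$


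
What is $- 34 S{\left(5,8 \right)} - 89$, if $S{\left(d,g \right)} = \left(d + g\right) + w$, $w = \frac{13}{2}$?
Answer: $-752$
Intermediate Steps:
$w = \frac{13}{2}$ ($w = 13 \cdot \frac{1}{2} = \frac{13}{2} \approx 6.5$)
$S{\left(d,g \right)} = \frac{13}{2} + d + g$ ($S{\left(d,g \right)} = \left(d + g\right) + \frac{13}{2} = \frac{13}{2} + d + g$)
$- 34 S{\left(5,8 \right)} - 89 = - 34 \left(\frac{13}{2} + 5 + 8\right) - 89 = \left(-34\right) \frac{39}{2} - 89 = -663 - 89 = -752$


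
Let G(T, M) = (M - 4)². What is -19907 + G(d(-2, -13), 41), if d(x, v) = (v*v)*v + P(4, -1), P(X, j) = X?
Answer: -18538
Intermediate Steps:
d(x, v) = 4 + v³ (d(x, v) = (v*v)*v + 4 = v²*v + 4 = v³ + 4 = 4 + v³)
G(T, M) = (-4 + M)²
-19907 + G(d(-2, -13), 41) = -19907 + (-4 + 41)² = -19907 + 37² = -19907 + 1369 = -18538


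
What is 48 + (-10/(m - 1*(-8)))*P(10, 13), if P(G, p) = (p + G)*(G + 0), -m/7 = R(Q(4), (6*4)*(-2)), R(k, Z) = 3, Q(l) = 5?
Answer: 2924/13 ≈ 224.92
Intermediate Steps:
m = -21 (m = -7*3 = -21)
P(G, p) = G*(G + p) (P(G, p) = (G + p)*G = G*(G + p))
48 + (-10/(m - 1*(-8)))*P(10, 13) = 48 + (-10/(-21 - 1*(-8)))*(10*(10 + 13)) = 48 + (-10/(-21 + 8))*(10*23) = 48 - 10/(-13)*230 = 48 - 10*(-1/13)*230 = 48 + (10/13)*230 = 48 + 2300/13 = 2924/13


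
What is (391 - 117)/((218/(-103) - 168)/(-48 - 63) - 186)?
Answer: -1566321/1054508 ≈ -1.4854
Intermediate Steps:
(391 - 117)/((218/(-103) - 168)/(-48 - 63) - 186) = 274/((218*(-1/103) - 168)/(-111) - 186) = 274/((-218/103 - 168)*(-1/111) - 186) = 274/(-17522/103*(-1/111) - 186) = 274/(17522/11433 - 186) = 274/(-2109016/11433) = 274*(-11433/2109016) = -1566321/1054508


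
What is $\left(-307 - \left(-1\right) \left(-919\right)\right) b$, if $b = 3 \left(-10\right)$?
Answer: $36780$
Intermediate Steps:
$b = -30$
$\left(-307 - \left(-1\right) \left(-919\right)\right) b = \left(-307 - \left(-1\right) \left(-919\right)\right) \left(-30\right) = \left(-307 - 919\right) \left(-30\right) = \left(-1226\right) \left(-30\right) = 36780$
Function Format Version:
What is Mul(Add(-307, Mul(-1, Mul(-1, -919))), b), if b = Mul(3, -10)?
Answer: 36780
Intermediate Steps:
b = -30
Mul(Add(-307, Mul(-1, Mul(-1, -919))), b) = Mul(Add(-307, Mul(-1, Mul(-1, -919))), -30) = Mul(Add(-307, Mul(-1, 919)), -30) = Mul(Add(-307, -919), -30) = Mul(-1226, -30) = 36780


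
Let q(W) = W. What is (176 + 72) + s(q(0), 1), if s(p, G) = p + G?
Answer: 249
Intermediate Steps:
s(p, G) = G + p
(176 + 72) + s(q(0), 1) = (176 + 72) + (1 + 0) = 248 + 1 = 249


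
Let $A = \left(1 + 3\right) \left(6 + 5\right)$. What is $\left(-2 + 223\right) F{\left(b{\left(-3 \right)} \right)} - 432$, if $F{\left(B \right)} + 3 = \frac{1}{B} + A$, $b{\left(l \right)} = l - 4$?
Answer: $\frac{60182}{7} \approx 8597.4$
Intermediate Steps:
$b{\left(l \right)} = -4 + l$
$A = 44$ ($A = 4 \cdot 11 = 44$)
$F{\left(B \right)} = 41 + \frac{1}{B}$ ($F{\left(B \right)} = -3 + \left(\frac{1}{B} + 44\right) = -3 + \left(44 + \frac{1}{B}\right) = 41 + \frac{1}{B}$)
$\left(-2 + 223\right) F{\left(b{\left(-3 \right)} \right)} - 432 = \left(-2 + 223\right) \left(41 + \frac{1}{-4 - 3}\right) - 432 = 221 \left(41 + \frac{1}{-7}\right) - 432 = 221 \left(41 - \frac{1}{7}\right) - 432 = 221 \cdot \frac{286}{7} - 432 = \frac{63206}{7} - 432 = \frac{60182}{7}$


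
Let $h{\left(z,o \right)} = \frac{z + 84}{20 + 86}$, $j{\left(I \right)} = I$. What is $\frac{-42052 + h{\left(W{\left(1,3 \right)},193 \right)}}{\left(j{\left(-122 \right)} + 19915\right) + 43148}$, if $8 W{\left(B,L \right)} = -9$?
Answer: $- \frac{35659433}{53373968} \approx -0.66811$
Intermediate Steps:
$W{\left(B,L \right)} = - \frac{9}{8}$ ($W{\left(B,L \right)} = \frac{1}{8} \left(-9\right) = - \frac{9}{8}$)
$h{\left(z,o \right)} = \frac{42}{53} + \frac{z}{106}$ ($h{\left(z,o \right)} = \frac{84 + z}{106} = \left(84 + z\right) \frac{1}{106} = \frac{42}{53} + \frac{z}{106}$)
$\frac{-42052 + h{\left(W{\left(1,3 \right)},193 \right)}}{\left(j{\left(-122 \right)} + 19915\right) + 43148} = \frac{-42052 + \left(\frac{42}{53} + \frac{1}{106} \left(- \frac{9}{8}\right)\right)}{\left(-122 + 19915\right) + 43148} = \frac{-42052 + \left(\frac{42}{53} - \frac{9}{848}\right)}{19793 + 43148} = \frac{-42052 + \frac{663}{848}}{62941} = \left(- \frac{35659433}{848}\right) \frac{1}{62941} = - \frac{35659433}{53373968}$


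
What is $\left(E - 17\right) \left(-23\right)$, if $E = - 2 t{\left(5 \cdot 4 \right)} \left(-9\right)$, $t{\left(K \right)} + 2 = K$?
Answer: $-7061$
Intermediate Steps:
$t{\left(K \right)} = -2 + K$
$E = 324$ ($E = - 2 \left(-2 + 5 \cdot 4\right) \left(-9\right) = - 2 \left(-2 + 20\right) \left(-9\right) = \left(-2\right) 18 \left(-9\right) = \left(-36\right) \left(-9\right) = 324$)
$\left(E - 17\right) \left(-23\right) = \left(324 - 17\right) \left(-23\right) = 307 \left(-23\right) = -7061$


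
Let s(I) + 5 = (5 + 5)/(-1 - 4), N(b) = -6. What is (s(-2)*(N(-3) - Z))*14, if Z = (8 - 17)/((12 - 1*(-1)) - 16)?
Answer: 882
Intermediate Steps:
s(I) = -7 (s(I) = -5 + (5 + 5)/(-1 - 4) = -5 + 10/(-5) = -5 + 10*(-1/5) = -5 - 2 = -7)
Z = 3 (Z = -9/((12 + 1) - 16) = -9/(13 - 16) = -9/(-3) = -9*(-1/3) = 3)
(s(-2)*(N(-3) - Z))*14 = -7*(-6 - 1*3)*14 = -7*(-6 - 3)*14 = -7*(-9)*14 = 63*14 = 882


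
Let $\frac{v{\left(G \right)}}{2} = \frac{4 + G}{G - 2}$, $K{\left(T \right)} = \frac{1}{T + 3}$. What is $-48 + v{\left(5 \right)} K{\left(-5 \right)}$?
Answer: $-51$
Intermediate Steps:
$K{\left(T \right)} = \frac{1}{3 + T}$
$v{\left(G \right)} = \frac{2 \left(4 + G\right)}{-2 + G}$ ($v{\left(G \right)} = 2 \frac{4 + G}{G - 2} = 2 \frac{4 + G}{-2 + G} = \frac{2 \left(4 + G\right)}{-2 + G}$)
$-48 + v{\left(5 \right)} K{\left(-5 \right)} = -48 + \frac{2 \frac{1}{-2 + 5} \left(4 + 5\right)}{3 - 5} = -48 + \frac{2 \cdot \frac{1}{3} \cdot 9}{-2} = -48 + 2 \cdot \frac{1}{3} \cdot 9 \left(- \frac{1}{2}\right) = -48 + 6 \left(- \frac{1}{2}\right) = -48 - 3 = -51$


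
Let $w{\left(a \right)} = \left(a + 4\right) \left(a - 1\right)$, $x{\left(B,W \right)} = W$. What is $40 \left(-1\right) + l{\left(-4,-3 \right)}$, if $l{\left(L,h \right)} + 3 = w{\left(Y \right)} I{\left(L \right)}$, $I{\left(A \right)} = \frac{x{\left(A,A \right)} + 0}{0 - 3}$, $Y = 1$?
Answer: $-43$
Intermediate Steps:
$I{\left(A \right)} = - \frac{A}{3}$ ($I{\left(A \right)} = \frac{A + 0}{0 - 3} = \frac{A}{-3} = A \left(- \frac{1}{3}\right) = - \frac{A}{3}$)
$w{\left(a \right)} = \left(-1 + a\right) \left(4 + a\right)$ ($w{\left(a \right)} = \left(4 + a\right) \left(-1 + a\right) = \left(-1 + a\right) \left(4 + a\right)$)
$l{\left(L,h \right)} = -3$ ($l{\left(L,h \right)} = -3 + \left(-4 + 1^{2} + 3 \cdot 1\right) \left(- \frac{L}{3}\right) = -3 + \left(-4 + 1 + 3\right) \left(- \frac{L}{3}\right) = -3 + 0 \left(- \frac{L}{3}\right) = -3 + 0 = -3$)
$40 \left(-1\right) + l{\left(-4,-3 \right)} = 40 \left(-1\right) - 3 = -40 - 3 = -43$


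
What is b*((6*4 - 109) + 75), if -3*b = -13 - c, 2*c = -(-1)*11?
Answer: -185/3 ≈ -61.667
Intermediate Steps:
c = 11/2 (c = (-(-1)*11)/2 = (-1*(-11))/2 = (½)*11 = 11/2 ≈ 5.5000)
b = 37/6 (b = -(-13 - 1*11/2)/3 = -(-13 - 11/2)/3 = -⅓*(-37/2) = 37/6 ≈ 6.1667)
b*((6*4 - 109) + 75) = 37*((6*4 - 109) + 75)/6 = 37*((24 - 109) + 75)/6 = 37*(-85 + 75)/6 = (37/6)*(-10) = -185/3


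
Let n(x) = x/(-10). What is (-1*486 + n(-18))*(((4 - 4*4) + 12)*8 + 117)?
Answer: -283257/5 ≈ -56651.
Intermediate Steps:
n(x) = -x/10 (n(x) = x*(-1/10) = -x/10)
(-1*486 + n(-18))*(((4 - 4*4) + 12)*8 + 117) = (-1*486 - 1/10*(-18))*(((4 - 4*4) + 12)*8 + 117) = (-486 + 9/5)*(((4 - 16) + 12)*8 + 117) = -2421*((-12 + 12)*8 + 117)/5 = -2421*(0*8 + 117)/5 = -2421*(0 + 117)/5 = -2421/5*117 = -283257/5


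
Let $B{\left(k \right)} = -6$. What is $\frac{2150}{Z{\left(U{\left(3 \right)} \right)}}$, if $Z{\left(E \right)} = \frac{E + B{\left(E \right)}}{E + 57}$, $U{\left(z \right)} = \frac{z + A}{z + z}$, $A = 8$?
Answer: $-30358$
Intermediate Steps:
$U{\left(z \right)} = \frac{8 + z}{2 z}$ ($U{\left(z \right)} = \frac{z + 8}{z + z} = \frac{8 + z}{2 z}$)
$Z{\left(E \right)} = \frac{-6 + E}{57 + E}$ ($Z{\left(E \right)} = \frac{E - 6}{E + 57} = \frac{-6 + E}{57 + E}$)
$\frac{2150}{Z{\left(U{\left(3 \right)} \right)}} = \frac{2150}{\frac{1}{57 + \frac{8 + 3}{2 \cdot 3}} \left(-6 + \frac{8 + 3}{2 \cdot 3}\right)} = \frac{2150}{\frac{1}{57 + \frac{1}{2} \cdot \frac{1}{3} \cdot 11} \left(-6 + \frac{1}{2} \cdot \frac{1}{3} \cdot 11\right)} = \frac{2150}{\frac{1}{57 + \frac{11}{6}} \left(-6 + \frac{11}{6}\right)} = \frac{2150}{\frac{1}{\frac{353}{6}} \left(- \frac{25}{6}\right)} = \frac{2150}{\frac{6}{353} \left(- \frac{25}{6}\right)} = \frac{2150}{- \frac{25}{353}} = 2150 \left(- \frac{353}{25}\right) = -30358$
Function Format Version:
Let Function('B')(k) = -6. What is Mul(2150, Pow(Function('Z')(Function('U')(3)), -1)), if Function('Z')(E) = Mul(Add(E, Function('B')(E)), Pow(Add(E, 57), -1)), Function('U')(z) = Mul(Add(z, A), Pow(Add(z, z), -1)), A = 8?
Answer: -30358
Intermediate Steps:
Function('U')(z) = Mul(Rational(1, 2), Pow(z, -1), Add(8, z)) (Function('U')(z) = Mul(Add(z, 8), Pow(Add(z, z), -1)) = Mul(Add(8, z), Pow(Mul(2, z), -1)) = Mul(Add(8, z), Mul(Rational(1, 2), Pow(z, -1))) = Mul(Rational(1, 2), Pow(z, -1), Add(8, z)))
Function('Z')(E) = Mul(Pow(Add(57, E), -1), Add(-6, E)) (Function('Z')(E) = Mul(Add(E, -6), Pow(Add(E, 57), -1)) = Mul(Add(-6, E), Pow(Add(57, E), -1)) = Mul(Pow(Add(57, E), -1), Add(-6, E)))
Mul(2150, Pow(Function('Z')(Function('U')(3)), -1)) = Mul(2150, Pow(Mul(Pow(Add(57, Mul(Rational(1, 2), Pow(3, -1), Add(8, 3))), -1), Add(-6, Mul(Rational(1, 2), Pow(3, -1), Add(8, 3)))), -1)) = Mul(2150, Pow(Mul(Pow(Add(57, Mul(Rational(1, 2), Rational(1, 3), 11)), -1), Add(-6, Mul(Rational(1, 2), Rational(1, 3), 11))), -1)) = Mul(2150, Pow(Mul(Pow(Add(57, Rational(11, 6)), -1), Add(-6, Rational(11, 6))), -1)) = Mul(2150, Pow(Mul(Pow(Rational(353, 6), -1), Rational(-25, 6)), -1)) = Mul(2150, Pow(Mul(Rational(6, 353), Rational(-25, 6)), -1)) = Mul(2150, Pow(Rational(-25, 353), -1)) = Mul(2150, Rational(-353, 25)) = -30358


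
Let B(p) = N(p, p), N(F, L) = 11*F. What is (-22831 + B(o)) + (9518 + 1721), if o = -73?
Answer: -12395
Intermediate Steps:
B(p) = 11*p
(-22831 + B(o)) + (9518 + 1721) = (-22831 + 11*(-73)) + (9518 + 1721) = (-22831 - 803) + 11239 = -23634 + 11239 = -12395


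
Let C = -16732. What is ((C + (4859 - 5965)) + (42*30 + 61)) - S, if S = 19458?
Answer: -35975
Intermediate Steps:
((C + (4859 - 5965)) + (42*30 + 61)) - S = ((-16732 + (4859 - 5965)) + (42*30 + 61)) - 1*19458 = ((-16732 - 1106) + (1260 + 61)) - 19458 = (-17838 + 1321) - 19458 = -16517 - 19458 = -35975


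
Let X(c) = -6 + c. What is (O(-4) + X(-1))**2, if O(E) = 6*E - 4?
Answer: 1225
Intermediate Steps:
O(E) = -4 + 6*E
(O(-4) + X(-1))**2 = ((-4 + 6*(-4)) + (-6 - 1))**2 = ((-4 - 24) - 7)**2 = (-28 - 7)**2 = (-35)**2 = 1225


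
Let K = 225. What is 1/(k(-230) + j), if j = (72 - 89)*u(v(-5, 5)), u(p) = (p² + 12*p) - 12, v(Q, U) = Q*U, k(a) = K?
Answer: -1/5096 ≈ -0.00019623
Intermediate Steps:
k(a) = 225
u(p) = -12 + p² + 12*p
j = -5321 (j = (72 - 89)*(-12 + (-5*5)² + 12*(-5*5)) = -17*(-12 + (-25)² + 12*(-25)) = -17*(-12 + 625 - 300) = -17*313 = -5321)
1/(k(-230) + j) = 1/(225 - 5321) = 1/(-5096) = -1/5096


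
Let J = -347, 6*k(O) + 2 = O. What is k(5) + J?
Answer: -693/2 ≈ -346.50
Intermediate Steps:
k(O) = -⅓ + O/6
k(5) + J = (-⅓ + (⅙)*5) - 347 = (-⅓ + ⅚) - 347 = ½ - 347 = -693/2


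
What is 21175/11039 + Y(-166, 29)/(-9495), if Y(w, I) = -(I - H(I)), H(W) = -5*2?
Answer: 9594626/4991205 ≈ 1.9223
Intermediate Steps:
H(W) = -10
Y(w, I) = -10 - I (Y(w, I) = -(I - 1*(-10)) = -(I + 10) = -(10 + I) = -10 - I)
21175/11039 + Y(-166, 29)/(-9495) = 21175/11039 + (-10 - 1*29)/(-9495) = 21175*(1/11039) + (-10 - 29)*(-1/9495) = 3025/1577 - 39*(-1/9495) = 3025/1577 + 13/3165 = 9594626/4991205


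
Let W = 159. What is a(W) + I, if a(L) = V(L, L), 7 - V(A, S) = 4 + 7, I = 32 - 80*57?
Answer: -4532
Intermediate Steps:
I = -4528 (I = 32 - 4560 = -4528)
V(A, S) = -4 (V(A, S) = 7 - (4 + 7) = 7 - 1*11 = 7 - 11 = -4)
a(L) = -4
a(W) + I = -4 - 4528 = -4532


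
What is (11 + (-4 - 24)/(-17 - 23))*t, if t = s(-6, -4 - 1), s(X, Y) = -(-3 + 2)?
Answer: 117/10 ≈ 11.700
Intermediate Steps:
s(X, Y) = 1 (s(X, Y) = -1*(-1) = 1)
t = 1
(11 + (-4 - 24)/(-17 - 23))*t = (11 + (-4 - 24)/(-17 - 23))*1 = (11 - 28/(-40))*1 = (11 - 28*(-1/40))*1 = (11 + 7/10)*1 = (117/10)*1 = 117/10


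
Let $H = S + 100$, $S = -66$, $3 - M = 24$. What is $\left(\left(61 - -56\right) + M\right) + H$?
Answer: $130$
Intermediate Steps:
$M = -21$ ($M = 3 - 24 = -21$)
$H = 34$ ($H = -66 + 100 = 34$)
$\left(\left(61 - -56\right) + M\right) + H = \left(\left(61 - -56\right) - 21\right) + 34 = \left(\left(61 + 56\right) - 21\right) + 34 = \left(117 - 21\right) + 34 = 96 + 34 = 130$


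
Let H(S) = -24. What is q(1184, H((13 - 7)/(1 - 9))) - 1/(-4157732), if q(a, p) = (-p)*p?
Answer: -2394853631/4157732 ≈ -576.00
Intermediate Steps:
q(a, p) = -p**2
q(1184, H((13 - 7)/(1 - 9))) - 1/(-4157732) = -1*(-24)**2 - 1/(-4157732) = -1*576 - 1*(-1/4157732) = -576 + 1/4157732 = -2394853631/4157732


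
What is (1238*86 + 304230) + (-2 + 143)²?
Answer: 430579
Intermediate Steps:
(1238*86 + 304230) + (-2 + 143)² = (106468 + 304230) + 141² = 410698 + 19881 = 430579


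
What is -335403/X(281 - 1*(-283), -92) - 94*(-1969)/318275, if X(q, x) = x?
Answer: 106767417737/29281300 ≈ 3646.3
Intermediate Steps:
-335403/X(281 - 1*(-283), -92) - 94*(-1969)/318275 = -335403/(-92) - 94*(-1969)/318275 = -335403*(-1/92) + 185086*(1/318275) = 335403/92 + 185086/318275 = 106767417737/29281300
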